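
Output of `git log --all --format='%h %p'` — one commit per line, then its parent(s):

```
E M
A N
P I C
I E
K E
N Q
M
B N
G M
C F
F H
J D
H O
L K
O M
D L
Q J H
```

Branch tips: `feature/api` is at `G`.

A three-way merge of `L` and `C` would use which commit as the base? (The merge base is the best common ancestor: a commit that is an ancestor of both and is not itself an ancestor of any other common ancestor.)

M

Ancestors of L: {E, K, L, M}.
Ancestors of C: {C, F, H, M, O}.
Common ancestors: {M}.
The only common ancestor is M, so it is the merge base.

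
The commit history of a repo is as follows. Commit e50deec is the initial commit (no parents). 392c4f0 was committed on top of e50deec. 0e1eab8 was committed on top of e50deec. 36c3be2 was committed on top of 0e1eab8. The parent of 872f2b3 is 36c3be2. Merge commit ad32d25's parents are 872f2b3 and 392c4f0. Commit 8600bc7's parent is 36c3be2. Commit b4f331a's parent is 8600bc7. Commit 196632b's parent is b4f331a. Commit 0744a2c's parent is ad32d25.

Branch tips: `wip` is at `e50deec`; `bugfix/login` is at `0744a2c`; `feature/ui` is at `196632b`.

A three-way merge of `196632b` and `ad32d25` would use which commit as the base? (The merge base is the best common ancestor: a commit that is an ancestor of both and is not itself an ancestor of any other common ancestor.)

Ancestors of 196632b: {0e1eab8, 196632b, 36c3be2, 8600bc7, b4f331a, e50deec}.
Ancestors of ad32d25: {0e1eab8, 36c3be2, 392c4f0, 872f2b3, ad32d25, e50deec}.
Common ancestors: {0e1eab8, 36c3be2, e50deec}.
Among these, 36c3be2 is not an ancestor of any other common ancestor — it is the merge base.

36c3be2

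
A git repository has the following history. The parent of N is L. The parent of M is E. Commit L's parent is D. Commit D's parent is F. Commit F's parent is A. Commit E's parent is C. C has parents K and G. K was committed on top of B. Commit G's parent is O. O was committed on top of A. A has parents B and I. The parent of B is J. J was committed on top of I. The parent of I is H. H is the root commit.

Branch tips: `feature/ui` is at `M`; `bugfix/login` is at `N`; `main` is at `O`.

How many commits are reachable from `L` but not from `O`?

Reachable from L: {A, B, D, F, H, I, J, L}.
Reachable from O: {A, B, H, I, J, O}.
In L's history but not O's: {D, F, L} — 3 commits.

3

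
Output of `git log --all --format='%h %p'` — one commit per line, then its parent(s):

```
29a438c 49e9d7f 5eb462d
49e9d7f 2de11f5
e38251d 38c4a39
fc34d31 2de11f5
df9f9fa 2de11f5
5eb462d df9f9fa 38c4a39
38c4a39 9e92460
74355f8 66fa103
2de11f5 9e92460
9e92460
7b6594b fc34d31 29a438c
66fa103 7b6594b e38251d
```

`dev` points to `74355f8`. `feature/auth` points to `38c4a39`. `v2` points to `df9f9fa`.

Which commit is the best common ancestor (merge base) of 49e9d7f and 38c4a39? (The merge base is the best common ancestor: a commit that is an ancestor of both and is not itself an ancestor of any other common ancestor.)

Ancestors of 49e9d7f: {2de11f5, 49e9d7f, 9e92460}.
Ancestors of 38c4a39: {38c4a39, 9e92460}.
Common ancestors: {9e92460}.
The only common ancestor is 9e92460, so it is the merge base.

9e92460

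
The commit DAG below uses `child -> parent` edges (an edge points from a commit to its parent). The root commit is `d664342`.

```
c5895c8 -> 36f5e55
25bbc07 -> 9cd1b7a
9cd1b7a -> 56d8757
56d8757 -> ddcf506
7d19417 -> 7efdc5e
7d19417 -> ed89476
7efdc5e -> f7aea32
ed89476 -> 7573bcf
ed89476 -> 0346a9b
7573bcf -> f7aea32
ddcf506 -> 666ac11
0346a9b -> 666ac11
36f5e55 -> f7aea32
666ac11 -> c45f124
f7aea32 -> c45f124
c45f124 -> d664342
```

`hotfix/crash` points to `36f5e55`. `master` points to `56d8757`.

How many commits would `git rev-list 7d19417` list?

Walking parent pointers from 7d19417: reachable set = {0346a9b, 666ac11, 7573bcf, 7d19417, 7efdc5e, c45f124, d664342, ed89476, f7aea32}.
That is 9 commits.

9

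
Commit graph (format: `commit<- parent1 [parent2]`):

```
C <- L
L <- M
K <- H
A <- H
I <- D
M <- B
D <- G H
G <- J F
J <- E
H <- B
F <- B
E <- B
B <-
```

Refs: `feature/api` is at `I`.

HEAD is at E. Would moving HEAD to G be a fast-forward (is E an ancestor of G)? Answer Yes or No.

Yes

A fast-forward from E to G is possible iff E is an ancestor of G.
Ancestors of G: {B, E, F, G, J}.
E is among them, so fast-forward is possible.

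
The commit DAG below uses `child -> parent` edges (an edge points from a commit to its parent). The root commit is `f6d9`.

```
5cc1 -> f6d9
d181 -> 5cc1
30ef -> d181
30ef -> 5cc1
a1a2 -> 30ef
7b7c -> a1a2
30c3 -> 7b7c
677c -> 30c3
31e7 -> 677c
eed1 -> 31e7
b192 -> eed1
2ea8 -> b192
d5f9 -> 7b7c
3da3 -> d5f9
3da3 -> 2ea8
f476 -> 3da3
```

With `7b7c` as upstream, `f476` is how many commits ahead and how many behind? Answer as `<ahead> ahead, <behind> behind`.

Reachable from f476: {2ea8, 30c3, 30ef, 31e7, 3da3, 5cc1, 677c, 7b7c, a1a2, b192, d181, d5f9, eed1, f476, f6d9}.
Reachable from 7b7c: {30ef, 5cc1, 7b7c, a1a2, d181, f6d9}.
Only in f476's history (ahead): {2ea8, 30c3, 31e7, 3da3, 677c, b192, d5f9, eed1, f476} — 9.
Only in 7b7c's history (behind): {} — 0.

9 ahead, 0 behind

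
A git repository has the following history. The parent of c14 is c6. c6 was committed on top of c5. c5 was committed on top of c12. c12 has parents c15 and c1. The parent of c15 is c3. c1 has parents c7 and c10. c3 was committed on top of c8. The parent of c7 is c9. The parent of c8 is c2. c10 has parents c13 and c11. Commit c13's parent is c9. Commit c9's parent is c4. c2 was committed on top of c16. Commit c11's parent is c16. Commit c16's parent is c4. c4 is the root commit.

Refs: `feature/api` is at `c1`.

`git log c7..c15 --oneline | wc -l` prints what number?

Reachable from c15: {c15, c16, c2, c3, c4, c8}.
Reachable from c7: {c4, c7, c9}.
In c15's history but not c7's: {c15, c16, c2, c3, c8} — 5 commits.

5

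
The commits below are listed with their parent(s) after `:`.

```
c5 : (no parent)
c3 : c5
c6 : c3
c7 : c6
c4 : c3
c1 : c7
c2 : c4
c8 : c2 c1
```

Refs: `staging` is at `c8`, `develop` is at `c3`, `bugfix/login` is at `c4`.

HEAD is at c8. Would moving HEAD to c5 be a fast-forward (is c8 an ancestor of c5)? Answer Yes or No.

No

A fast-forward from c8 to c5 is possible iff c8 is an ancestor of c5.
Ancestors of c5: {c5}.
c8 is not among them, so fast-forward is not possible.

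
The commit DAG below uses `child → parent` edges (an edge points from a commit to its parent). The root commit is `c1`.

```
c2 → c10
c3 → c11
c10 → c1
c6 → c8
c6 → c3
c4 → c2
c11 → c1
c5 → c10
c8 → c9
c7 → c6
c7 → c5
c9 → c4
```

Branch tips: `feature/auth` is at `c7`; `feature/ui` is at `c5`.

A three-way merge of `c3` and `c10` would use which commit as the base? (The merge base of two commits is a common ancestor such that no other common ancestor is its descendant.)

Ancestors of c3: {c1, c11, c3}.
Ancestors of c10: {c1, c10}.
Common ancestors: {c1}.
The only common ancestor is c1, so it is the merge base.

c1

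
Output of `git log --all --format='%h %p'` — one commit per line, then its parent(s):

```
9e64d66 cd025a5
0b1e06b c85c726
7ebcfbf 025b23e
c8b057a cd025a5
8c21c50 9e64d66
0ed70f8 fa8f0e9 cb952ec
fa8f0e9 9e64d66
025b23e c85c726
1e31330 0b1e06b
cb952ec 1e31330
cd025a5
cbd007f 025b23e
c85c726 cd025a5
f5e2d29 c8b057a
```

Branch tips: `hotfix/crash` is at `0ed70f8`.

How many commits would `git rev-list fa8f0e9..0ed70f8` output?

5

Reachable from 0ed70f8: {0b1e06b, 0ed70f8, 1e31330, 9e64d66, c85c726, cb952ec, cd025a5, fa8f0e9}.
Reachable from fa8f0e9: {9e64d66, cd025a5, fa8f0e9}.
In 0ed70f8's history but not fa8f0e9's: {0b1e06b, 0ed70f8, 1e31330, c85c726, cb952ec} — 5 commits.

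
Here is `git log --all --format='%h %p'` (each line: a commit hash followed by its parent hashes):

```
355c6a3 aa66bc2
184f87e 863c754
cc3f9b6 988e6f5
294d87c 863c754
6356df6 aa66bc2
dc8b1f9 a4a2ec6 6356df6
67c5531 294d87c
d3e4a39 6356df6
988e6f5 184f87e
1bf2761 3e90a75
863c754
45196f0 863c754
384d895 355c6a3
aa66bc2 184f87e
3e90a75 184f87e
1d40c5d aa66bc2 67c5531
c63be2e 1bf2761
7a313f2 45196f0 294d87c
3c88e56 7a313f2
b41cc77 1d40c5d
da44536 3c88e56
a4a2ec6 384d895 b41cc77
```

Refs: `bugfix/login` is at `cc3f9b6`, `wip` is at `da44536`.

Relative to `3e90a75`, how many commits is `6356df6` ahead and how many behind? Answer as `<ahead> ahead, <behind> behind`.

2 ahead, 1 behind

Reachable from 6356df6: {184f87e, 6356df6, 863c754, aa66bc2}.
Reachable from 3e90a75: {184f87e, 3e90a75, 863c754}.
Only in 6356df6's history (ahead): {6356df6, aa66bc2} — 2.
Only in 3e90a75's history (behind): {3e90a75} — 1.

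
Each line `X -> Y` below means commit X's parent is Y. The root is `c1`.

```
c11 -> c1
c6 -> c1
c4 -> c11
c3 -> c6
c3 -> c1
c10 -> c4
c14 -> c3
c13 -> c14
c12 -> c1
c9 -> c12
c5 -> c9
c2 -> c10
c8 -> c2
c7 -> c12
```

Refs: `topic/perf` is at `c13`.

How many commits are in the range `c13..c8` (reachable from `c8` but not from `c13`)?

Reachable from c8: {c1, c10, c11, c2, c4, c8}.
Reachable from c13: {c1, c13, c14, c3, c6}.
In c8's history but not c13's: {c10, c11, c2, c4, c8} — 5 commits.

5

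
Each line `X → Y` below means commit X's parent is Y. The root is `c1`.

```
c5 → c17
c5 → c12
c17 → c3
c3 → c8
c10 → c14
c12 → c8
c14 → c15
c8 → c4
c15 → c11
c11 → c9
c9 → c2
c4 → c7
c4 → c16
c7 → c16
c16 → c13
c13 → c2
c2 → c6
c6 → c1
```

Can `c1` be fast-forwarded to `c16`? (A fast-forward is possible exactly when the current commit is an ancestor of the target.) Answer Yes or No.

Yes

A fast-forward from c1 to c16 is possible iff c1 is an ancestor of c16.
Ancestors of c16: {c1, c13, c16, c2, c6}.
c1 is among them, so fast-forward is possible.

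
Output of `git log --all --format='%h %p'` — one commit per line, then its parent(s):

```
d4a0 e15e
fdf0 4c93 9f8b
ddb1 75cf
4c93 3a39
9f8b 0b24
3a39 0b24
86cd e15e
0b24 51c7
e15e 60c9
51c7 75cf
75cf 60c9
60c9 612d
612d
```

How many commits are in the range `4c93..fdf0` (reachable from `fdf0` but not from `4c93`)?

2

Reachable from fdf0: {0b24, 3a39, 4c93, 51c7, 60c9, 612d, 75cf, 9f8b, fdf0}.
Reachable from 4c93: {0b24, 3a39, 4c93, 51c7, 60c9, 612d, 75cf}.
In fdf0's history but not 4c93's: {9f8b, fdf0} — 2 commits.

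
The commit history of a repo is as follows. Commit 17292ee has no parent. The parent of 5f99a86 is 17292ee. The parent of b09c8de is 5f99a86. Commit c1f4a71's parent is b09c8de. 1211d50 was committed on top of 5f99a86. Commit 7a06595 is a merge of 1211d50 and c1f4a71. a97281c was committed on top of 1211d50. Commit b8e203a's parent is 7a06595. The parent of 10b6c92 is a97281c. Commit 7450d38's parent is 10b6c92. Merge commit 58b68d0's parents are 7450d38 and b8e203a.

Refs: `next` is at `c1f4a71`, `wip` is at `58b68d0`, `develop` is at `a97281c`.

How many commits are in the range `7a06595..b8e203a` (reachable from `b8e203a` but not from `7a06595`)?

Reachable from b8e203a: {1211d50, 17292ee, 5f99a86, 7a06595, b09c8de, b8e203a, c1f4a71}.
Reachable from 7a06595: {1211d50, 17292ee, 5f99a86, 7a06595, b09c8de, c1f4a71}.
In b8e203a's history but not 7a06595's: {b8e203a} — 1 commit.

1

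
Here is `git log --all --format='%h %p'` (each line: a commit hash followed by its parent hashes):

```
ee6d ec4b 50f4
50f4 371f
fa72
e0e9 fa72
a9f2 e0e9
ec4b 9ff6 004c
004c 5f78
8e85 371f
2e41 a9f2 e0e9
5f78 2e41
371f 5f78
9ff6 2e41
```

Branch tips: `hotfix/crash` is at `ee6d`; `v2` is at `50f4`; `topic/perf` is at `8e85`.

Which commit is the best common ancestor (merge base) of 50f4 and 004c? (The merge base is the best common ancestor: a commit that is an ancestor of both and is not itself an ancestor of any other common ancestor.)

5f78

Ancestors of 50f4: {2e41, 371f, 50f4, 5f78, a9f2, e0e9, fa72}.
Ancestors of 004c: {004c, 2e41, 5f78, a9f2, e0e9, fa72}.
Common ancestors: {2e41, 5f78, a9f2, e0e9, fa72}.
Among these, 5f78 is not an ancestor of any other common ancestor — it is the merge base.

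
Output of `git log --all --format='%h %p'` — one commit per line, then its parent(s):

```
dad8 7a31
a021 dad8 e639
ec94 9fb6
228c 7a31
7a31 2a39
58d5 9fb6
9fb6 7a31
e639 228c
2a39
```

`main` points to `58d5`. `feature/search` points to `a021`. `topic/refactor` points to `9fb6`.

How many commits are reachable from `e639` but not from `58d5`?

2

Reachable from e639: {228c, 2a39, 7a31, e639}.
Reachable from 58d5: {2a39, 58d5, 7a31, 9fb6}.
In e639's history but not 58d5's: {228c, e639} — 2 commits.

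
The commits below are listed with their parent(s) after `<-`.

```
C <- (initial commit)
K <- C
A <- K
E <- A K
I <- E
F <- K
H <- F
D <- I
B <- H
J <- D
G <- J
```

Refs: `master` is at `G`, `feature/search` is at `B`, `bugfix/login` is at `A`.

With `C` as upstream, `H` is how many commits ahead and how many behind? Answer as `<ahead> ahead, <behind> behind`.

3 ahead, 0 behind

Reachable from H: {C, F, H, K}.
Reachable from C: {C}.
Only in H's history (ahead): {F, H, K} — 3.
Only in C's history (behind): {} — 0.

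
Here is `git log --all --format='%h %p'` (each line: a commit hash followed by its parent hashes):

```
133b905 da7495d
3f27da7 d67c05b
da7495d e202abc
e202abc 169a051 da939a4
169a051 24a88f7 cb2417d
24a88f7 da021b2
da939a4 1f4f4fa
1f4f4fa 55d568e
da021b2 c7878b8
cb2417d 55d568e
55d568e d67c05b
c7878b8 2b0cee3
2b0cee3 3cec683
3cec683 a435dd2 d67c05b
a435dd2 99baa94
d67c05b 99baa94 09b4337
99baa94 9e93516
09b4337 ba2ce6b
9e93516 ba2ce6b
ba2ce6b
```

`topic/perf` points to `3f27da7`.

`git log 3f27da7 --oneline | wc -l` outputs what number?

Walking parent pointers from 3f27da7: reachable set = {09b4337, 3f27da7, 99baa94, 9e93516, ba2ce6b, d67c05b}.
That is 6 commits.

6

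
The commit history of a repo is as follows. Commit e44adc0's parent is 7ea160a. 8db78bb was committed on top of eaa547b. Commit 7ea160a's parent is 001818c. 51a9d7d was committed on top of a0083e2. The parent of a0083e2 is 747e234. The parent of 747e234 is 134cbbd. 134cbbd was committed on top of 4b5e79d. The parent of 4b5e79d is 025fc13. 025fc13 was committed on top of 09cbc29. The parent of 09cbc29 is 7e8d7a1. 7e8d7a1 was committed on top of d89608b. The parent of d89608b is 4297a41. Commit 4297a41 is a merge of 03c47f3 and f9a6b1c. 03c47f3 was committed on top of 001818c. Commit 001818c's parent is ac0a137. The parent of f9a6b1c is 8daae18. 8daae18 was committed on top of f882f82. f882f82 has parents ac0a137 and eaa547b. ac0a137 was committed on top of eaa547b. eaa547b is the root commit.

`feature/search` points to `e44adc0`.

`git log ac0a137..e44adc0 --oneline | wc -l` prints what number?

3

Reachable from e44adc0: {001818c, 7ea160a, ac0a137, e44adc0, eaa547b}.
Reachable from ac0a137: {ac0a137, eaa547b}.
In e44adc0's history but not ac0a137's: {001818c, 7ea160a, e44adc0} — 3 commits.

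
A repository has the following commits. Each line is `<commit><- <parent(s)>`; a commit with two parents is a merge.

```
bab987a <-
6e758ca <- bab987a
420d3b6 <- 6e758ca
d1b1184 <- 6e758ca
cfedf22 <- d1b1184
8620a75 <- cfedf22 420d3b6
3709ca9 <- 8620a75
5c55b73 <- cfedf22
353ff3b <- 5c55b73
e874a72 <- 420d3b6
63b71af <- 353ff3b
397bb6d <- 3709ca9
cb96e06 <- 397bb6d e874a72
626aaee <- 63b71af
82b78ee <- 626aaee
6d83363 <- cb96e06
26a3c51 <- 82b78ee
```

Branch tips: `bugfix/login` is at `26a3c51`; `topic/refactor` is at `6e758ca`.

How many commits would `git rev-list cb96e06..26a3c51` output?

6

Reachable from 26a3c51: {26a3c51, 353ff3b, 5c55b73, 626aaee, 63b71af, 6e758ca, 82b78ee, bab987a, cfedf22, d1b1184}.
Reachable from cb96e06: {3709ca9, 397bb6d, 420d3b6, 6e758ca, 8620a75, bab987a, cb96e06, cfedf22, d1b1184, e874a72}.
In 26a3c51's history but not cb96e06's: {26a3c51, 353ff3b, 5c55b73, 626aaee, 63b71af, 82b78ee} — 6 commits.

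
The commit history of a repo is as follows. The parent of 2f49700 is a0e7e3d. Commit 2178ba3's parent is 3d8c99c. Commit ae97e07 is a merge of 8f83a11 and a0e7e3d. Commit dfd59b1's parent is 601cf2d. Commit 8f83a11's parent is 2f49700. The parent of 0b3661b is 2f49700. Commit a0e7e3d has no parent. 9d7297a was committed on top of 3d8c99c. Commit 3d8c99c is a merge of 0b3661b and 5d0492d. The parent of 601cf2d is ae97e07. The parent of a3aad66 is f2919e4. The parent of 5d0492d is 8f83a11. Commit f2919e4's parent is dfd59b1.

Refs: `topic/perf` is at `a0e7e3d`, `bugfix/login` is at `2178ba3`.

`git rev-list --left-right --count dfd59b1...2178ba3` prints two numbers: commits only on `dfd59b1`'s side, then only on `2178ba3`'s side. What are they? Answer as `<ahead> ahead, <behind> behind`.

3 ahead, 4 behind

Reachable from dfd59b1: {2f49700, 601cf2d, 8f83a11, a0e7e3d, ae97e07, dfd59b1}.
Reachable from 2178ba3: {0b3661b, 2178ba3, 2f49700, 3d8c99c, 5d0492d, 8f83a11, a0e7e3d}.
Only in dfd59b1's history (ahead): {601cf2d, ae97e07, dfd59b1} — 3.
Only in 2178ba3's history (behind): {0b3661b, 2178ba3, 3d8c99c, 5d0492d} — 4.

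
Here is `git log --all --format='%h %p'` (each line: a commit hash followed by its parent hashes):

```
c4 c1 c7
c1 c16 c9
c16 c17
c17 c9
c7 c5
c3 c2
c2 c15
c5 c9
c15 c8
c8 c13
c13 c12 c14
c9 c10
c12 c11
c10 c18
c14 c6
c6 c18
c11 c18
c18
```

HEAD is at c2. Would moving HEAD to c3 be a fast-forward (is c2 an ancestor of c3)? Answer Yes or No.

Yes

A fast-forward from c2 to c3 is possible iff c2 is an ancestor of c3.
Ancestors of c3: {c11, c12, c13, c14, c15, c18, c2, c3, c6, c8}.
c2 is among them, so fast-forward is possible.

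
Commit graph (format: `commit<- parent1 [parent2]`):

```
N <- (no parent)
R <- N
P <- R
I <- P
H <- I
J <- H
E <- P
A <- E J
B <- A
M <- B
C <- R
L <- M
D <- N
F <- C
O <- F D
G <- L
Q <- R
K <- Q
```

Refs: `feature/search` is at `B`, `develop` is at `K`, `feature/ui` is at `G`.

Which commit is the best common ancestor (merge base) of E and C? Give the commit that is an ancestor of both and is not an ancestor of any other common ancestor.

Ancestors of E: {E, N, P, R}.
Ancestors of C: {C, N, R}.
Common ancestors: {N, R}.
Among these, R is not an ancestor of any other common ancestor — it is the merge base.

R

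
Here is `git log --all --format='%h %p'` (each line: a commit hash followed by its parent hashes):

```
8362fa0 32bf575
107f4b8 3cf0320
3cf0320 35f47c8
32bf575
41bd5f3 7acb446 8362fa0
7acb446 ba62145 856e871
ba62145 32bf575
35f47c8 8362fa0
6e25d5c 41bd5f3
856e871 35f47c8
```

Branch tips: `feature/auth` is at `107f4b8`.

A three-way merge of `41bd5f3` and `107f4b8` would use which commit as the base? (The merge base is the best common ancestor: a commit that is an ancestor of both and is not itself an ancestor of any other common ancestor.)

Ancestors of 41bd5f3: {32bf575, 35f47c8, 41bd5f3, 7acb446, 8362fa0, 856e871, ba62145}.
Ancestors of 107f4b8: {107f4b8, 32bf575, 35f47c8, 3cf0320, 8362fa0}.
Common ancestors: {32bf575, 35f47c8, 8362fa0}.
Among these, 35f47c8 is not an ancestor of any other common ancestor — it is the merge base.

35f47c8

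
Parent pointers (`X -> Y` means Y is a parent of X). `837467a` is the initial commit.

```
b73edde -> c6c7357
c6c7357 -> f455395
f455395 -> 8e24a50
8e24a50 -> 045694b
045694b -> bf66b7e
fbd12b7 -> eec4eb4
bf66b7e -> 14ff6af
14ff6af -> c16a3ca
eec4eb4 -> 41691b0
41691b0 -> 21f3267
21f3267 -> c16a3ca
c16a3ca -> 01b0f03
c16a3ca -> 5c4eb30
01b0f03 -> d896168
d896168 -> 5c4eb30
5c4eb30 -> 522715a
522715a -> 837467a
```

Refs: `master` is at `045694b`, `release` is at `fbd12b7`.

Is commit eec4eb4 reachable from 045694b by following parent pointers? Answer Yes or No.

Ancestors of 045694b: {01b0f03, 045694b, 14ff6af, 522715a, 5c4eb30, 837467a, bf66b7e, c16a3ca, d896168}.
eec4eb4 is not in that set, so it is not an ancestor of 045694b.

No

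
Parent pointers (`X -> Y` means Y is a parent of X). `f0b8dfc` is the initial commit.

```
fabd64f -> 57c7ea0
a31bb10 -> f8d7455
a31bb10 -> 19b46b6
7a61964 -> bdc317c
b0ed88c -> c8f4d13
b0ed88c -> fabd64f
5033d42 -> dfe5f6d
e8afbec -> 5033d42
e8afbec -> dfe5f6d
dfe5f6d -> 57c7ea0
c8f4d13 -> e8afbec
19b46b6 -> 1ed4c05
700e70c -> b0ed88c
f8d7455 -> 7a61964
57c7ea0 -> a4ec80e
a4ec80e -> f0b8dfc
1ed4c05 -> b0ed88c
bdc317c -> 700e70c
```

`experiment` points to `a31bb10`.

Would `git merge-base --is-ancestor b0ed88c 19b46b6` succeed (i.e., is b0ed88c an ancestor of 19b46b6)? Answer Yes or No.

Yes

Ancestors of 19b46b6 (commits reachable by following parents): {19b46b6, 1ed4c05, 5033d42, 57c7ea0, a4ec80e, b0ed88c, c8f4d13, dfe5f6d, e8afbec, f0b8dfc, fabd64f}.
b0ed88c is in that set, so it is an ancestor of 19b46b6.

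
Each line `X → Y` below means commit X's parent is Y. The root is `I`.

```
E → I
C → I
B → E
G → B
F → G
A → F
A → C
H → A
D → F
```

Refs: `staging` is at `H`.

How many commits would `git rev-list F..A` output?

Reachable from A: {A, B, C, E, F, G, I}.
Reachable from F: {B, E, F, G, I}.
In A's history but not F's: {A, C} — 2 commits.

2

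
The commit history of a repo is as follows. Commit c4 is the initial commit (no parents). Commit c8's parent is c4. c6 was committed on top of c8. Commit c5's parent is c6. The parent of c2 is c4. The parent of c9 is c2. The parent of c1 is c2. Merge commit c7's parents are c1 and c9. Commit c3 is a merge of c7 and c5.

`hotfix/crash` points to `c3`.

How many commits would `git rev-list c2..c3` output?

Reachable from c3: {c1, c2, c3, c4, c5, c6, c7, c8, c9}.
Reachable from c2: {c2, c4}.
In c3's history but not c2's: {c1, c3, c5, c6, c7, c8, c9} — 7 commits.

7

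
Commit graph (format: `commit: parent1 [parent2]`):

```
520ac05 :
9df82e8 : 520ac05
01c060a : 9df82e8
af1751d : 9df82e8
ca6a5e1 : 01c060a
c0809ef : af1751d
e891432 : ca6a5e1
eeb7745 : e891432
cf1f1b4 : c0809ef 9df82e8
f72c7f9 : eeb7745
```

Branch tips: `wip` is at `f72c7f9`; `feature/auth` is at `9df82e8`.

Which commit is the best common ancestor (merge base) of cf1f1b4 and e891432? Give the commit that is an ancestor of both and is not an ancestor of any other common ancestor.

Ancestors of cf1f1b4: {520ac05, 9df82e8, af1751d, c0809ef, cf1f1b4}.
Ancestors of e891432: {01c060a, 520ac05, 9df82e8, ca6a5e1, e891432}.
Common ancestors: {520ac05, 9df82e8}.
Among these, 9df82e8 is not an ancestor of any other common ancestor — it is the merge base.

9df82e8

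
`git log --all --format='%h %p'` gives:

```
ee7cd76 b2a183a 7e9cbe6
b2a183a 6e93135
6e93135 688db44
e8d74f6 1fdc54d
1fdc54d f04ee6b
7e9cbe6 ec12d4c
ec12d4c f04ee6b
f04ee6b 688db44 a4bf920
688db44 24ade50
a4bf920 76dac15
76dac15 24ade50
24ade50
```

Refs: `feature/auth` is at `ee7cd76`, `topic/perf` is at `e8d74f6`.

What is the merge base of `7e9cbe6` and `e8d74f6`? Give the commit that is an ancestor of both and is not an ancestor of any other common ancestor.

Ancestors of 7e9cbe6: {24ade50, 688db44, 76dac15, 7e9cbe6, a4bf920, ec12d4c, f04ee6b}.
Ancestors of e8d74f6: {1fdc54d, 24ade50, 688db44, 76dac15, a4bf920, e8d74f6, f04ee6b}.
Common ancestors: {24ade50, 688db44, 76dac15, a4bf920, f04ee6b}.
Among these, f04ee6b is not an ancestor of any other common ancestor — it is the merge base.

f04ee6b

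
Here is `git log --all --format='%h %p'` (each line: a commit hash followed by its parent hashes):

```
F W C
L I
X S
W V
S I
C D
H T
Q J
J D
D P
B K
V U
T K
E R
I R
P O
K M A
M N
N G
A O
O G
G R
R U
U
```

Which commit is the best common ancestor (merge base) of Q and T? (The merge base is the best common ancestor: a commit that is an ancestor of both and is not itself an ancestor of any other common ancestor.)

O

Ancestors of Q: {D, G, J, O, P, Q, R, U}.
Ancestors of T: {A, G, K, M, N, O, R, T, U}.
Common ancestors: {G, O, R, U}.
Among these, O is not an ancestor of any other common ancestor — it is the merge base.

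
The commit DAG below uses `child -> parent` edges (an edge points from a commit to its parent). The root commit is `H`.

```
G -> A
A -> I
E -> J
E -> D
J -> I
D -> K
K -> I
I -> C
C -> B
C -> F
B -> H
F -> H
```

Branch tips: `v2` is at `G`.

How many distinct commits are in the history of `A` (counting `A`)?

Walking parent pointers from A: reachable set = {A, B, C, F, H, I}.
That is 6 commits.

6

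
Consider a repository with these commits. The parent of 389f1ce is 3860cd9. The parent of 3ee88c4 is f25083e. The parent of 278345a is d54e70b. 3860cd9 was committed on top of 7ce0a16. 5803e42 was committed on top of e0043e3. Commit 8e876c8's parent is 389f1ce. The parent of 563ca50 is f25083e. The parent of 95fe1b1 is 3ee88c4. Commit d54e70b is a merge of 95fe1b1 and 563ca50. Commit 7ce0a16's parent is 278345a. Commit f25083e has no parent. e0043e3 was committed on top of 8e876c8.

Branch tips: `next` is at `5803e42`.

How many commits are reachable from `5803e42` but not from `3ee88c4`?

Reachable from 5803e42: {278345a, 3860cd9, 389f1ce, 3ee88c4, 563ca50, 5803e42, 7ce0a16, 8e876c8, 95fe1b1, d54e70b, e0043e3, f25083e}.
Reachable from 3ee88c4: {3ee88c4, f25083e}.
In 5803e42's history but not 3ee88c4's: {278345a, 3860cd9, 389f1ce, 563ca50, 5803e42, 7ce0a16, 8e876c8, 95fe1b1, d54e70b, e0043e3} — 10 commits.

10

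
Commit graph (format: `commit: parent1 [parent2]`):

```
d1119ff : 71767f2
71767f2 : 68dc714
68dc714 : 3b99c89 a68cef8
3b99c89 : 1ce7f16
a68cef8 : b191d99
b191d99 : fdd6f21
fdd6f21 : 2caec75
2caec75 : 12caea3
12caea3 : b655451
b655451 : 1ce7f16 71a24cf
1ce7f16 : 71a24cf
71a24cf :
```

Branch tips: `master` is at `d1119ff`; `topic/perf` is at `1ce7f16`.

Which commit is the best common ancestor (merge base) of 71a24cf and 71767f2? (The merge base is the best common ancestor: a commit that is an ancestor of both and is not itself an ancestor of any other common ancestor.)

Ancestors of 71a24cf: {71a24cf}.
Ancestors of 71767f2: {12caea3, 1ce7f16, 2caec75, 3b99c89, 68dc714, 71767f2, 71a24cf, a68cef8, b191d99, b655451, fdd6f21}.
Common ancestors: {71a24cf}.
The only common ancestor is 71a24cf, so it is the merge base.

71a24cf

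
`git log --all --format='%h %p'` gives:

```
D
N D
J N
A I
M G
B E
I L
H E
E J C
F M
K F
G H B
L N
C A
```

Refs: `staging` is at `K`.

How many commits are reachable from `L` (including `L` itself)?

Walking parent pointers from L: reachable set = {D, L, N}.
That is 3 commits.

3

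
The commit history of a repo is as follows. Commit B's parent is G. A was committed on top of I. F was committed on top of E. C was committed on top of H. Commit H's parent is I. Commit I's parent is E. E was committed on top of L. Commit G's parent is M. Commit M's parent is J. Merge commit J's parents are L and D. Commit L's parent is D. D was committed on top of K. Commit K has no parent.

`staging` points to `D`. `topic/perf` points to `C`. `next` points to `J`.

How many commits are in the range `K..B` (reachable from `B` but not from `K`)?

6

Reachable from B: {B, D, G, J, K, L, M}.
Reachable from K: {K}.
In B's history but not K's: {B, D, G, J, L, M} — 6 commits.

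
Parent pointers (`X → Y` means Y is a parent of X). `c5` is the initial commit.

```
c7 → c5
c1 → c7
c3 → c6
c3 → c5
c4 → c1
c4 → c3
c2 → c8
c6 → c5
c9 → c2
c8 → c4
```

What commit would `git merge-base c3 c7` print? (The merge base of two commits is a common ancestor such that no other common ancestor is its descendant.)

c5

Ancestors of c3: {c3, c5, c6}.
Ancestors of c7: {c5, c7}.
Common ancestors: {c5}.
The only common ancestor is c5, so it is the merge base.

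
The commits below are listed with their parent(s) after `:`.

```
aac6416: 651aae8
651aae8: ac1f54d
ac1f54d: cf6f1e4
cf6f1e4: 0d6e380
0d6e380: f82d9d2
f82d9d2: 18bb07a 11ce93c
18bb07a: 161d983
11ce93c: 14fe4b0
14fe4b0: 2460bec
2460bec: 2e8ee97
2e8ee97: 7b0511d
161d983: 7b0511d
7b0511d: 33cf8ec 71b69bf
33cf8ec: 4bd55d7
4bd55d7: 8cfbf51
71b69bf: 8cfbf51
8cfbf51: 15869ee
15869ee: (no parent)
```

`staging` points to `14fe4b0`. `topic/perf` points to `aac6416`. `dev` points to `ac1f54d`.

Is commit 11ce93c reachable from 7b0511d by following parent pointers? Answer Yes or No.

No

Ancestors of 7b0511d: {15869ee, 33cf8ec, 4bd55d7, 71b69bf, 7b0511d, 8cfbf51}.
11ce93c is not in that set, so it is not an ancestor of 7b0511d.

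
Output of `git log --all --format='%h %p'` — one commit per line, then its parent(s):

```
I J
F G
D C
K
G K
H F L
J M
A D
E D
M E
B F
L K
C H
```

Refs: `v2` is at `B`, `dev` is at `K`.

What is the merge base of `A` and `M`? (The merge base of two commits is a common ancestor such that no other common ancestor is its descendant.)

Ancestors of A: {A, C, D, F, G, H, K, L}.
Ancestors of M: {C, D, E, F, G, H, K, L, M}.
Common ancestors: {C, D, F, G, H, K, L}.
Among these, D is not an ancestor of any other common ancestor — it is the merge base.

D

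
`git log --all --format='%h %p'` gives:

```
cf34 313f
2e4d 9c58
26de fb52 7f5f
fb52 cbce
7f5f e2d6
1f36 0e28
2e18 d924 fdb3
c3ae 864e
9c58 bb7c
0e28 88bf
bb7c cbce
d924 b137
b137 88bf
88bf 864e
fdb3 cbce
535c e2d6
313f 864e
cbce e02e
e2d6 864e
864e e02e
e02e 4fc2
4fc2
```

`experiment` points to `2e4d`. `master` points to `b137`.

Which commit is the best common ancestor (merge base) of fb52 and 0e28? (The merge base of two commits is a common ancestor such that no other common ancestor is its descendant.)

Ancestors of fb52: {4fc2, cbce, e02e, fb52}.
Ancestors of 0e28: {0e28, 4fc2, 864e, 88bf, e02e}.
Common ancestors: {4fc2, e02e}.
Among these, e02e is not an ancestor of any other common ancestor — it is the merge base.

e02e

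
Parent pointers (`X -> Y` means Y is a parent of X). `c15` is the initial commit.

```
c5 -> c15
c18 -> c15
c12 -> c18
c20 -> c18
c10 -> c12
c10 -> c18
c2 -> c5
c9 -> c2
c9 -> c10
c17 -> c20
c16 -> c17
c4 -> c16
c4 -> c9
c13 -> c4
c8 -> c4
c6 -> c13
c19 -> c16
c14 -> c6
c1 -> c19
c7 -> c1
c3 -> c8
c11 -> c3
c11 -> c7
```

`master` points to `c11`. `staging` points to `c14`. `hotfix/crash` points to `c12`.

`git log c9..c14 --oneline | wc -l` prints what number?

7

Reachable from c14: {c10, c12, c13, c14, c15, c16, c17, c18, c2, c20, c4, c5, c6, c9}.
Reachable from c9: {c10, c12, c15, c18, c2, c5, c9}.
In c14's history but not c9's: {c13, c14, c16, c17, c20, c4, c6} — 7 commits.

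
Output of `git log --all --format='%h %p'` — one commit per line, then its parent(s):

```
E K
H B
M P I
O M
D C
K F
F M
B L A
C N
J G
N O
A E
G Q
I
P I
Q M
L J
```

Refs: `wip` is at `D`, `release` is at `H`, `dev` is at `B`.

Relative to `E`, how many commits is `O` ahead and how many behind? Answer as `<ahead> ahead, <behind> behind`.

Reachable from O: {I, M, O, P}.
Reachable from E: {E, F, I, K, M, P}.
Only in O's history (ahead): {O} — 1.
Only in E's history (behind): {E, F, K} — 3.

1 ahead, 3 behind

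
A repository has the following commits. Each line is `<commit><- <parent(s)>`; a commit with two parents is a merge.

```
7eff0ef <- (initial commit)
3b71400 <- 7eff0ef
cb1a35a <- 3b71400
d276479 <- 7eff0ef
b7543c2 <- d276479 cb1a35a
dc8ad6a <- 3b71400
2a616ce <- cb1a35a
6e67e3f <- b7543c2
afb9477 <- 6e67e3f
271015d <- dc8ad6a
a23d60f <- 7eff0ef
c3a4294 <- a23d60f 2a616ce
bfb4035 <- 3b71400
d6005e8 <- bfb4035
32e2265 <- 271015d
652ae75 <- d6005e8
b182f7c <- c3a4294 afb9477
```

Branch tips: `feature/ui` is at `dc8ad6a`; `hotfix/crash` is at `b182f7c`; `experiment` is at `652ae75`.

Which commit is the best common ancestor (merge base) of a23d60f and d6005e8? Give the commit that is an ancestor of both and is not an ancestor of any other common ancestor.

7eff0ef

Ancestors of a23d60f: {7eff0ef, a23d60f}.
Ancestors of d6005e8: {3b71400, 7eff0ef, bfb4035, d6005e8}.
Common ancestors: {7eff0ef}.
The only common ancestor is 7eff0ef, so it is the merge base.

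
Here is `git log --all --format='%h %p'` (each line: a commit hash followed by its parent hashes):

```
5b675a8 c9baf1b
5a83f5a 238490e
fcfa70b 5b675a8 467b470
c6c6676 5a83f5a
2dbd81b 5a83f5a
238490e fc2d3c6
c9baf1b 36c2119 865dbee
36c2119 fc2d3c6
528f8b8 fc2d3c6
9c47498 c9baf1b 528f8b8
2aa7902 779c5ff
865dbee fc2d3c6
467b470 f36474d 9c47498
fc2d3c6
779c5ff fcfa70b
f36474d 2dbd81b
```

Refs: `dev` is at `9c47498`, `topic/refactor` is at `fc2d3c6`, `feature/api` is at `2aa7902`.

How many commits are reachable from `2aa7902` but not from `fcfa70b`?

2

Reachable from 2aa7902: {238490e, 2aa7902, 2dbd81b, 36c2119, 467b470, 528f8b8, 5a83f5a, 5b675a8, 779c5ff, 865dbee, 9c47498, c9baf1b, f36474d, fc2d3c6, fcfa70b}.
Reachable from fcfa70b: {238490e, 2dbd81b, 36c2119, 467b470, 528f8b8, 5a83f5a, 5b675a8, 865dbee, 9c47498, c9baf1b, f36474d, fc2d3c6, fcfa70b}.
In 2aa7902's history but not fcfa70b's: {2aa7902, 779c5ff} — 2 commits.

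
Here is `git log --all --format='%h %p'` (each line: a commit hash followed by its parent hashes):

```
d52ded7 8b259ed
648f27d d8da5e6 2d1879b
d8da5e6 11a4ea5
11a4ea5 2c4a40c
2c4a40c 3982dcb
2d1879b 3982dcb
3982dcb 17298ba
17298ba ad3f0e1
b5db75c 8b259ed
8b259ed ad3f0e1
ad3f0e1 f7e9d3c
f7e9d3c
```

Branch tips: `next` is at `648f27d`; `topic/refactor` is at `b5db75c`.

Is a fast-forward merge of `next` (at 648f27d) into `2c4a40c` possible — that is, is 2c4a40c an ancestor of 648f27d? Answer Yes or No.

Yes

A fast-forward from 2c4a40c to 648f27d is possible iff 2c4a40c is an ancestor of 648f27d.
Ancestors of 648f27d: {11a4ea5, 17298ba, 2c4a40c, 2d1879b, 3982dcb, 648f27d, ad3f0e1, d8da5e6, f7e9d3c}.
2c4a40c is among them, so fast-forward is possible.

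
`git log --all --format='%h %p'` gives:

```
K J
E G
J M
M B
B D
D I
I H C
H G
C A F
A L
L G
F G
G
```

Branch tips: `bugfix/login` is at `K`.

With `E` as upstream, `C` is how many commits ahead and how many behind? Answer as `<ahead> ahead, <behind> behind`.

Reachable from C: {A, C, F, G, L}.
Reachable from E: {E, G}.
Only in C's history (ahead): {A, C, F, L} — 4.
Only in E's history (behind): {E} — 1.

4 ahead, 1 behind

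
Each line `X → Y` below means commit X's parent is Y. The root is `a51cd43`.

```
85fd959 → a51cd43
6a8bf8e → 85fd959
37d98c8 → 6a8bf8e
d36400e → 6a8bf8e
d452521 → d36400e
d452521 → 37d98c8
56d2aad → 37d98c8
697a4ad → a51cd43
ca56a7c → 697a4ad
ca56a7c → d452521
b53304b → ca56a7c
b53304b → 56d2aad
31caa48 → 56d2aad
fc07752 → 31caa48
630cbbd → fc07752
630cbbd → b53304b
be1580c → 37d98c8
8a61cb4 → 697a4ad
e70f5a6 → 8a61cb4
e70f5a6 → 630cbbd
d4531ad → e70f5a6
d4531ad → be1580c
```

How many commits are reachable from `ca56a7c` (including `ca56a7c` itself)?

Walking parent pointers from ca56a7c: reachable set = {37d98c8, 697a4ad, 6a8bf8e, 85fd959, a51cd43, ca56a7c, d36400e, d452521}.
That is 8 commits.

8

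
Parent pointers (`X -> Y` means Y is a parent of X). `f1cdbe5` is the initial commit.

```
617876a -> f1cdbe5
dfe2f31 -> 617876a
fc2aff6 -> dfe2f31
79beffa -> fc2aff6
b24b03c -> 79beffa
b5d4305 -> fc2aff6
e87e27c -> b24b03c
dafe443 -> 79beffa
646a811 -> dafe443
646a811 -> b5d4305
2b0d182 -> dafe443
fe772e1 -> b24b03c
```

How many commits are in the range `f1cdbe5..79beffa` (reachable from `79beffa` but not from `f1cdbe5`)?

Reachable from 79beffa: {617876a, 79beffa, dfe2f31, f1cdbe5, fc2aff6}.
Reachable from f1cdbe5: {f1cdbe5}.
In 79beffa's history but not f1cdbe5's: {617876a, 79beffa, dfe2f31, fc2aff6} — 4 commits.

4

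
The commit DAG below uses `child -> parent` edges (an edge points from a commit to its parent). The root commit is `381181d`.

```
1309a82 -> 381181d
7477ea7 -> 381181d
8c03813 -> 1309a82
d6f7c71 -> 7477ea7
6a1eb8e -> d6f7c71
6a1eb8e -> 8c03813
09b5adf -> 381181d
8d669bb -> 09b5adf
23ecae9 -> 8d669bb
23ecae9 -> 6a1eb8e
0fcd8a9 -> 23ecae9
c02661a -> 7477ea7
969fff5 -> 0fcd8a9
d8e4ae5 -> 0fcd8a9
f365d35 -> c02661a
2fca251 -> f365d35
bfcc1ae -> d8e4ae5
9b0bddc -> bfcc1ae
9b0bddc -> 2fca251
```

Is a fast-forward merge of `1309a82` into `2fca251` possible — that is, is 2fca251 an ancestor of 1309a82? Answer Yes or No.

No

A fast-forward from 2fca251 to 1309a82 is possible iff 2fca251 is an ancestor of 1309a82.
Ancestors of 1309a82: {1309a82, 381181d}.
2fca251 is not among them, so fast-forward is not possible.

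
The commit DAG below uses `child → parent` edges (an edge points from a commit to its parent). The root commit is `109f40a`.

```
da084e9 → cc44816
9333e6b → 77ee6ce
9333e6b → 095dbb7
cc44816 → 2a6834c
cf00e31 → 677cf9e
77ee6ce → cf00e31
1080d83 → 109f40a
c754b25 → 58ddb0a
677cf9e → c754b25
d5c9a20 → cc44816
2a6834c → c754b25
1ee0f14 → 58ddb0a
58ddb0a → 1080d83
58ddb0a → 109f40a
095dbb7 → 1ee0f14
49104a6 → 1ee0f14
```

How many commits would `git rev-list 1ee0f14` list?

Walking parent pointers from 1ee0f14: reachable set = {1080d83, 109f40a, 1ee0f14, 58ddb0a}.
That is 4 commits.

4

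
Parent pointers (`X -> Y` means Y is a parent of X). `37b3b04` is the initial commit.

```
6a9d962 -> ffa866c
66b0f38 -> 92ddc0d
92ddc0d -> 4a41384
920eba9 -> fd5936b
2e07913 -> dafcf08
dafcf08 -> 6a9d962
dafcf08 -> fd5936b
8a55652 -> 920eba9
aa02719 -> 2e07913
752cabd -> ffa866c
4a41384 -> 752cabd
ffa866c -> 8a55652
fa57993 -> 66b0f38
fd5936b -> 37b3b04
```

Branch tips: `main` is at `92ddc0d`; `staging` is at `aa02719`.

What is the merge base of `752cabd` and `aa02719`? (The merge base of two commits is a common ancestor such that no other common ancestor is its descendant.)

ffa866c

Ancestors of 752cabd: {37b3b04, 752cabd, 8a55652, 920eba9, fd5936b, ffa866c}.
Ancestors of aa02719: {2e07913, 37b3b04, 6a9d962, 8a55652, 920eba9, aa02719, dafcf08, fd5936b, ffa866c}.
Common ancestors: {37b3b04, 8a55652, 920eba9, fd5936b, ffa866c}.
Among these, ffa866c is not an ancestor of any other common ancestor — it is the merge base.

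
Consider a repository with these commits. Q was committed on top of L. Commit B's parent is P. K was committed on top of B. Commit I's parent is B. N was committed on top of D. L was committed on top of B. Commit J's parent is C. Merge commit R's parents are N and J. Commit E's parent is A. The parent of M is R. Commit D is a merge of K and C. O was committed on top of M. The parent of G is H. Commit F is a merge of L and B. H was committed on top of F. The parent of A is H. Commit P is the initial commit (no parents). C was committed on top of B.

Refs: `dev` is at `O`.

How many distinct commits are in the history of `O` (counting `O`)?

10

Walking parent pointers from O: reachable set = {B, C, D, J, K, M, N, O, P, R}.
That is 10 commits.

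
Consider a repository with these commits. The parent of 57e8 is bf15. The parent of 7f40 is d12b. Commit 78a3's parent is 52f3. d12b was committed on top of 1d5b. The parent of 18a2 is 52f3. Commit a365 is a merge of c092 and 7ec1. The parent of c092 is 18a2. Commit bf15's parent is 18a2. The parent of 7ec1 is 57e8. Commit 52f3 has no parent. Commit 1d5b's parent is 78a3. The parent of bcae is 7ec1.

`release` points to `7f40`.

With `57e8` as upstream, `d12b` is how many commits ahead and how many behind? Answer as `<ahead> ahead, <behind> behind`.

Reachable from d12b: {1d5b, 52f3, 78a3, d12b}.
Reachable from 57e8: {18a2, 52f3, 57e8, bf15}.
Only in d12b's history (ahead): {1d5b, 78a3, d12b} — 3.
Only in 57e8's history (behind): {18a2, 57e8, bf15} — 3.

3 ahead, 3 behind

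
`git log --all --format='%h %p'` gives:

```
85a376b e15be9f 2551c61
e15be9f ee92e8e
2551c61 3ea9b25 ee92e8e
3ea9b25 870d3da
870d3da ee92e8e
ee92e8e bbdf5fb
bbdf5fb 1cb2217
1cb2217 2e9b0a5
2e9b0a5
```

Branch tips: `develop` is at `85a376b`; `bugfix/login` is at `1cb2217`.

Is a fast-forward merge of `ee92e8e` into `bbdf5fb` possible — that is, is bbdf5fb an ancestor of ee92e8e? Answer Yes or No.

A fast-forward from bbdf5fb to ee92e8e is possible iff bbdf5fb is an ancestor of ee92e8e.
Ancestors of ee92e8e: {1cb2217, 2e9b0a5, bbdf5fb, ee92e8e}.
bbdf5fb is among them, so fast-forward is possible.

Yes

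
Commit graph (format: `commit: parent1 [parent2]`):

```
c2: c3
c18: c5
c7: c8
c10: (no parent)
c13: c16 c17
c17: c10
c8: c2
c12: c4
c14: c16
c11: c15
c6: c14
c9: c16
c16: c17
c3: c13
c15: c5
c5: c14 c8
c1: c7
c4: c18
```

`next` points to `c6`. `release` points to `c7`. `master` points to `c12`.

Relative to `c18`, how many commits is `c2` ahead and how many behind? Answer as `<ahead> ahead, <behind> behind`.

Reachable from c2: {c10, c13, c16, c17, c2, c3}.
Reachable from c18: {c10, c13, c14, c16, c17, c18, c2, c3, c5, c8}.
Only in c2's history (ahead): {} — 0.
Only in c18's history (behind): {c14, c18, c5, c8} — 4.

0 ahead, 4 behind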